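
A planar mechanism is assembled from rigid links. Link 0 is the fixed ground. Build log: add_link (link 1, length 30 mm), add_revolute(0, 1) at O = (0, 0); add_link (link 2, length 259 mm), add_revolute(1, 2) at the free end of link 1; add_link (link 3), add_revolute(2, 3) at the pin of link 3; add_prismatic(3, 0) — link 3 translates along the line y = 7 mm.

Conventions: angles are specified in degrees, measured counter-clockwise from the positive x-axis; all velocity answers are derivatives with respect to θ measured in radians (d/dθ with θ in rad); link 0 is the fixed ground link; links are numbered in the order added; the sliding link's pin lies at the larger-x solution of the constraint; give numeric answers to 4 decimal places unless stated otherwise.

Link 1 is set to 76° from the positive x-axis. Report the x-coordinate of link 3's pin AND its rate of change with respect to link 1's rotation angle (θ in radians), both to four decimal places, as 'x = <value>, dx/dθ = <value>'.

geometry: r = 30 mm, L = 259 mm, e = 7 mm
crank pin P = (r cos θ, r sin θ) = (7.257657, 29.108872)
h = r sin θ − e = 29.108872 − 7 = 22.108872
x = r cos θ + √(L² − h²) = 7.257657 + 258.054641 = 265.312298
dx/dθ = −r sin θ − h·r cos θ/√(L² − h²) (θ in radians; h = 22.108872) = -29.730673

x = 265.3123, dx/dθ = -29.7307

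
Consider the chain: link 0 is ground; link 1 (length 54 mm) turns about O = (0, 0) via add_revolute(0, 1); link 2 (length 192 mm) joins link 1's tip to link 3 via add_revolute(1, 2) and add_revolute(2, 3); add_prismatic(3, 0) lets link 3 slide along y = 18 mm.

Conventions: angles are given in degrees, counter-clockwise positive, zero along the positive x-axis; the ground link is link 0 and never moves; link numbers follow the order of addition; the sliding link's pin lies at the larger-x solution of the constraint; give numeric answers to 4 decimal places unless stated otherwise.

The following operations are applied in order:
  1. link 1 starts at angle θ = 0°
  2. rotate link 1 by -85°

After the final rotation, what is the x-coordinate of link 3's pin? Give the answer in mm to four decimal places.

geometry: r = 54 mm, L = 192 mm, e = 18 mm; θ starts at 0°
rotate link 1 by -85°: θ ← 0° -85° = -85°
crank pin P = (r cos θ, r sin θ) = (4.706410, -53.794514)
h = r sin θ − e = -53.794514 − 18 = -71.794514
x = r cos θ + √(L² − h²) = 4.706410 + 178.071749 = 182.778159

182.7782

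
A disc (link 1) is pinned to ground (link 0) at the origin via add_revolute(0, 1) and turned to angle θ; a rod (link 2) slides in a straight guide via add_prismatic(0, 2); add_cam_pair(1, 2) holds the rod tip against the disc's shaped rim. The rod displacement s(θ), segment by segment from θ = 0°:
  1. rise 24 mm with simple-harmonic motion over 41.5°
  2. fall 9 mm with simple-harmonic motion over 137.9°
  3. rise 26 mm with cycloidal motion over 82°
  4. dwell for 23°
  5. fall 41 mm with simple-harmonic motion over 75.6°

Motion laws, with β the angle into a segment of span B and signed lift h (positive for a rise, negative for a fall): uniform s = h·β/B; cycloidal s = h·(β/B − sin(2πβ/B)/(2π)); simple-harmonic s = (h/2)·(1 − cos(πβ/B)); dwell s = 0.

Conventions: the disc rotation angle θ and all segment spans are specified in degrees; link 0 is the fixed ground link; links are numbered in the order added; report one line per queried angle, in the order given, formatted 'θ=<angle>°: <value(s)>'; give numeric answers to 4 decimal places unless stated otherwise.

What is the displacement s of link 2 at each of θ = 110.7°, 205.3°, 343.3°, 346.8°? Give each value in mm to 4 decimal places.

segment 1 (0° to 41.5°, simple-harmonic, h = 24) is passed completely: s = 0.0000 + (24) = 24.0000
θ = 110.7° falls in segment 2 (41.5° to 179.4°, simple-harmonic, h = -9): β = 110.7 − 41.5 = 69.2°, B = 137.9°; Δs = -9/2·(1 − cos(π·0.5018)) = -4.5256; s = 24.0000 − 4.5256 = 19.4744
segment 2 (41.5° to 179.4°, simple-harmonic, h = -9) is passed completely: s = 24.0000 + (-9) = 15.0000
θ = 205.3° falls in segment 3 (179.4° to 261.4°, cycloidal, h = 26): β = 205.3 − 179.4 = 25.9°, B = 82°; Δs = 26·(0.3159 − sin(2π·0.3159)/(2π)) = 4.4234; s = 15.0000 + 4.4234 = 19.4234
segment 3 (179.4° to 261.4°, cycloidal, h = 26) is passed completely: s = 15.0000 + (26) = 41.0000
segment 4 (261.4° to 284.4°, dwell): s unchanged at 41.0000
θ = 343.3° falls in segment 5 (284.4° to 360°, simple-harmonic, h = -41): β = 343.3 − 284.4 = 58.9°, B = 75.6°; Δs = -41/2·(1 − cos(π·0.7791)) = -36.2585; s = 41.0000 − 36.2585 = 4.7415
θ = 346.8° falls in segment 5 (284.4° to 360°, simple-harmonic, h = -41): β = 346.8 − 284.4 = 62.4°, B = 75.6°; Δs = -41/2·(1 − cos(π·0.8254)) = -37.9925; s = 41.0000 − 37.9925 = 3.0075

θ=110.7°: 19.4744
θ=205.3°: 19.4234
θ=343.3°: 4.7415
θ=346.8°: 3.0075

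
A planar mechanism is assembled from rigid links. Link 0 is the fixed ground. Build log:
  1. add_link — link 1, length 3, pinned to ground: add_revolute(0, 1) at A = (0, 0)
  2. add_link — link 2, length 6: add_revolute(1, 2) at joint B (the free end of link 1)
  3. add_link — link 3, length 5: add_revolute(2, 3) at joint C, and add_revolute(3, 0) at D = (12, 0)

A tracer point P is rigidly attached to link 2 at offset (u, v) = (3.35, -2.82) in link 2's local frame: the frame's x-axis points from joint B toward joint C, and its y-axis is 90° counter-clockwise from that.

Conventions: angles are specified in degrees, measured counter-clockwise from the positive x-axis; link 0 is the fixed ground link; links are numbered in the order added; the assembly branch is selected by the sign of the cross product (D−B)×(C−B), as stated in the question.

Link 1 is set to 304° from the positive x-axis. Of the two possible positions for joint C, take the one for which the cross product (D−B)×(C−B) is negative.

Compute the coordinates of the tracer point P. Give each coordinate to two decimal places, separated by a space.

A=(0,0), D=(12.00,0)
B = A + 3.00·(cos304°, sin304°) = (1.6776, -2.4871)
|BD| = 10.6178
circle(B,6.00) ∩ circle(D,5.00): a=5.8269, h=1.4308
  candidates: C₊=(7.0072,0.2688) cross=15.192; C₋=(7.6775,-2.5132) cross=-15.192
  branch - wants cross < 0 → take C=(7.6775,-2.5132) (cross=-15.192)
ex = (C−B)/|BC| = (1.0000,-0.0043); ey = (0.0043,1.0000)
P = B + 3.35·ex + -2.82·ey = (5.0153,-5.3217)

5.02 -5.32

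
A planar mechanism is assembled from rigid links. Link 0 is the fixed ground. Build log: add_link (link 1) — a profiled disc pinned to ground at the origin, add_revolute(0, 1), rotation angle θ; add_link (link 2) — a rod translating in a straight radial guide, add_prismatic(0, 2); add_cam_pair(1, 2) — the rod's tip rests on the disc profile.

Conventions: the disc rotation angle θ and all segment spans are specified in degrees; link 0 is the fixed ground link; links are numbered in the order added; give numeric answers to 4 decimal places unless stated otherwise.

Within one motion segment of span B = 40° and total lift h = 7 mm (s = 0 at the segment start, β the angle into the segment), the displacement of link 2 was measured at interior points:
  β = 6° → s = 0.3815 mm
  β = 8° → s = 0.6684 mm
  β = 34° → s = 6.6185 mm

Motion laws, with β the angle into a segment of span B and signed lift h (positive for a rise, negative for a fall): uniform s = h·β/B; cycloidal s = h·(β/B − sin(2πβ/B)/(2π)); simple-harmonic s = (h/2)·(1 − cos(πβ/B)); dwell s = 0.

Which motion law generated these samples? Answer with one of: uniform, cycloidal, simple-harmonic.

candidates at β/B = r: uniform s = h·r (linear in β); cycloidal s = h·(r − sin(2πr)/(2π)); simple-harmonic s = (h/2)(1 − cos(πr))
β=6°: printed 0.3815 | uniform 1.0500, cycloidal 0.1487, simple-harmonic 0.3815
β=8°: printed 0.6684 | uniform 1.4000, cycloidal 0.3404, simple-harmonic 0.6684
β=34°: printed 6.6185 | uniform 5.9500, cycloidal 6.8513, simple-harmonic 6.6185
only one law matches every sample → simple-harmonic

simple-harmonic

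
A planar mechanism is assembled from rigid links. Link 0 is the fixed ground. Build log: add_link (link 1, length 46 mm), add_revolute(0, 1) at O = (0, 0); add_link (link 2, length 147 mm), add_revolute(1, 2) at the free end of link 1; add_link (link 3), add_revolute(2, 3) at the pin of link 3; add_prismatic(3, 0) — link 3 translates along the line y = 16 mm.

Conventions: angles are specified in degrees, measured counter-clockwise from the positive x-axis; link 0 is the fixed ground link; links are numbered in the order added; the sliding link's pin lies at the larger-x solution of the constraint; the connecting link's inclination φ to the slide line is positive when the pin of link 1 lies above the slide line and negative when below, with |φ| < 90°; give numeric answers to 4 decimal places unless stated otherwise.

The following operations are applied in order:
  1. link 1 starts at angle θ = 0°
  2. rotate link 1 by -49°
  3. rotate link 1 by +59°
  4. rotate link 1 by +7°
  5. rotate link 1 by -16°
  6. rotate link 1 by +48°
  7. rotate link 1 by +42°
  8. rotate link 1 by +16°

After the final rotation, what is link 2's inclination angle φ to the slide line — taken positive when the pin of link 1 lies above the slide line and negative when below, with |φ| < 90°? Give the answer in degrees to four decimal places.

geometry: r = 46 mm, L = 147 mm, e = 16 mm; θ starts at 0°
rotate link 1 by -49°: θ ← 0° -49° = -49°
rotate link 1 by +59°: θ ← -49° +59° = 10°
rotate link 1 by +7°: θ ← 10° +7° = 17°
rotate link 1 by -16°: θ ← 17° -16° = 1°
rotate link 1 by +48°: θ ← 1° +48° = 49°
rotate link 1 by +42°: θ ← 49° +42° = 91°
rotate link 1 by +16°: θ ← 91° +16° = 107°
h = r sin θ − e = 43.990019 − 16 = 27.990019
sin φ = h / L = 27.990019 / 147 = 0.19040829
φ = arcsin(0.19040829) = 10.976613°

10.9766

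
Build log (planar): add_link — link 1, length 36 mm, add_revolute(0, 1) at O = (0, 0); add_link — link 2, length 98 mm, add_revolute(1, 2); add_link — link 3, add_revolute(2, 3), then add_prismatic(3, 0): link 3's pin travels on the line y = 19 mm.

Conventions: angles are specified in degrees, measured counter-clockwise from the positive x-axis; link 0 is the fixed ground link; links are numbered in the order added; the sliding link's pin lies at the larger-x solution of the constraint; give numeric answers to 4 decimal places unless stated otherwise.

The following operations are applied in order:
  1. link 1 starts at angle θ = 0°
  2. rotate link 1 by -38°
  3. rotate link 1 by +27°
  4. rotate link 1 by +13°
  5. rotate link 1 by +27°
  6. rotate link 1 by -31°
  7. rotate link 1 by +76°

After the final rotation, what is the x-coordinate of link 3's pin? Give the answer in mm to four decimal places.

geometry: r = 36 mm, L = 98 mm, e = 19 mm; θ starts at 0°
rotate link 1 by -38°: θ ← 0° -38° = -38°
rotate link 1 by +27°: θ ← -38° +27° = -11°
rotate link 1 by +13°: θ ← -11° +13° = 2°
rotate link 1 by +27°: θ ← 2° +27° = 29°
rotate link 1 by -31°: θ ← 29° -31° = -2°
rotate link 1 by +76°: θ ← -2° +76° = 74°
crank pin P = (r cos θ, r sin θ) = (9.922945, 34.605421)
h = r sin θ − e = 34.605421 − 19 = 15.605421
x = r cos θ + √(L² − h²) = 9.922945 + 96.749526 = 106.672471

106.6725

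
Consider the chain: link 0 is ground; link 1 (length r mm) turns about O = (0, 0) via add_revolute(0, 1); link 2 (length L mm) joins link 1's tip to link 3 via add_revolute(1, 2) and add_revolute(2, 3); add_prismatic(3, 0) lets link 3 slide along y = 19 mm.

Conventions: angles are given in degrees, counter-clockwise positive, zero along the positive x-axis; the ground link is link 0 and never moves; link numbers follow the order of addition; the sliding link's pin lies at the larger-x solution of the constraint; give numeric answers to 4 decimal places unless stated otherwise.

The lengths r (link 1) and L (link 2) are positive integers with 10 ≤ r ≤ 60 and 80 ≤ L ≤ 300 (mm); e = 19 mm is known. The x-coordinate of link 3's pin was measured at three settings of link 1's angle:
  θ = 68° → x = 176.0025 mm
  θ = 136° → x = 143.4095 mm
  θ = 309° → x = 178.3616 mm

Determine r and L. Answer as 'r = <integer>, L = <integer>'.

constraint per measurement: (x − r cos θ)² + (r sin θ − e)² = L²
subtracting the θ₁ and θ₂ equations cancels the r² and L² terms:
r = (x₁² − x₂²) / (2[(x₁cos θ₁ + e sin θ₁) − (x₂cos θ₂ + e sin θ₂)]) = 30.0000 → r = 30
L² = (x₁ − r cos θ₁)² + (r sin θ₁ − e)² = 27224.9886 → L = 165.0000 → L = 165
check at θ₃=309°: x = 178.3616 (printed 178.3616) ✓

r = 30, L = 165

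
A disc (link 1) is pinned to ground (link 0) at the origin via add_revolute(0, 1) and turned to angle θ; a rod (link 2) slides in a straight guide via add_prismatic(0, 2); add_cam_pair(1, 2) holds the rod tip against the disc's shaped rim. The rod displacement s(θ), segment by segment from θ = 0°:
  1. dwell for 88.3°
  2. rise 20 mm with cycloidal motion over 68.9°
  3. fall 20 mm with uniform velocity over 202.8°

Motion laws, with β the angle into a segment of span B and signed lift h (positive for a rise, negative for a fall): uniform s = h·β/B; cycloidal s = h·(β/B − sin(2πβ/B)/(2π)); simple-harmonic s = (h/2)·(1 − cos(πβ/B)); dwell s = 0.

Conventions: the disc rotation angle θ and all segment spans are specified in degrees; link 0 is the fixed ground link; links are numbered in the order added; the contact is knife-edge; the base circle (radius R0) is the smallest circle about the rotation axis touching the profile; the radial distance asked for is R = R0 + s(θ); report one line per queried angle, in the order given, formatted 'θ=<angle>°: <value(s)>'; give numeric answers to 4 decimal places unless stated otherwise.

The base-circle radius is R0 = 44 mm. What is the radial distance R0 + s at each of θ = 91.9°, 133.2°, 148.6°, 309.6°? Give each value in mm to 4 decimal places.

segment 1 (0° to 88.3°, dwell): s unchanged at 0.0000
θ = 91.9° falls in segment 2 (88.3° to 157.2°, cycloidal, h = 20): β = 91.9 − 88.3 = 3.6°, B = 68.9°; Δs = 20·(0.0522 − sin(2π·0.0522)/(2π)) = 0.0187; s = 0.0000 + 0.0187 = 0.0187
θ = 133.2° falls in segment 2 (88.3° to 157.2°, cycloidal, h = 20): β = 133.2 − 88.3 = 44.9°, B = 68.9°; Δs = 20·(0.6517 − sin(2π·0.6517)/(2π)) = 15.6280; s = 0.0000 + 15.6280 = 15.6280
θ = 148.6° falls in segment 2 (88.3° to 157.2°, cycloidal, h = 20): β = 148.6 − 88.3 = 60.3°, B = 68.9°; Δs = 20·(0.8752 − sin(2π·0.8752)/(2π)) = 19.7519; s = 0.0000 + 19.7519 = 19.7519
segment 2 (88.3° to 157.2°, cycloidal, h = 20) is passed completely: s = 0.0000 + (20) = 20.0000
θ = 309.6° falls in segment 3 (157.2° to 360°, uniform, h = -20): β = 309.6 − 157.2 = 152.4°, B = 202.8°; Δs = -20·152.4/202.8 = -15.0296; s = 20.0000 − 15.0296 = 4.9704
θ=91.9°: R = R0 + s = 44 + 0.0187 = 44.0187
θ=133.2°: R = R0 + s = 44 + 15.6280 = 59.6280
θ=148.6°: R = R0 + s = 44 + 19.7519 = 63.7519
θ=309.6°: R = R0 + s = 44 + 4.9704 = 48.9704

θ=91.9°: 44.0187
θ=133.2°: 59.6280
θ=148.6°: 63.7519
θ=309.6°: 48.9704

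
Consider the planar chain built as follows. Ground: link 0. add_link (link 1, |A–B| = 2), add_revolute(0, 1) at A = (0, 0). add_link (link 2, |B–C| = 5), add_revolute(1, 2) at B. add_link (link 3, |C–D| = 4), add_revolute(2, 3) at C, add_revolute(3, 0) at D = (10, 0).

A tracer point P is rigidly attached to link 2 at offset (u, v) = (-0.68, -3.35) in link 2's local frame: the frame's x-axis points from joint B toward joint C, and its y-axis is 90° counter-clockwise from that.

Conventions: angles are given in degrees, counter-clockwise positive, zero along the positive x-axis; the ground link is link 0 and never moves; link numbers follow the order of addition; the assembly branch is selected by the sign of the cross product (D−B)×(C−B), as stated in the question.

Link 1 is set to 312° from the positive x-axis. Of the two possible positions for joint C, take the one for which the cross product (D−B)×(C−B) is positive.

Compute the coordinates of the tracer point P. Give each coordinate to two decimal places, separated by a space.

A=(0,0), D=(10.00,0)
B = A + 2.00·(cos312°, sin312°) = (1.3383, -1.4863)
|BD| = 8.7883
circle(B,5.00) ∩ circle(D,4.00): a=4.9062, h=0.9639
  candidates: C₊=(6.0108,0.2935) cross=8.471; C₋=(6.3368,-1.6066) cross=-8.471
  branch + wants cross > 0 → take C=(6.0108,0.2935) (cross=8.471)
ex = (C−B)/|BC| = (0.9345,0.3560); ey = (-0.3560,0.9345)
P = B + -0.68·ex + -3.35·ey = (1.8952,-4.8589)

1.90 -4.86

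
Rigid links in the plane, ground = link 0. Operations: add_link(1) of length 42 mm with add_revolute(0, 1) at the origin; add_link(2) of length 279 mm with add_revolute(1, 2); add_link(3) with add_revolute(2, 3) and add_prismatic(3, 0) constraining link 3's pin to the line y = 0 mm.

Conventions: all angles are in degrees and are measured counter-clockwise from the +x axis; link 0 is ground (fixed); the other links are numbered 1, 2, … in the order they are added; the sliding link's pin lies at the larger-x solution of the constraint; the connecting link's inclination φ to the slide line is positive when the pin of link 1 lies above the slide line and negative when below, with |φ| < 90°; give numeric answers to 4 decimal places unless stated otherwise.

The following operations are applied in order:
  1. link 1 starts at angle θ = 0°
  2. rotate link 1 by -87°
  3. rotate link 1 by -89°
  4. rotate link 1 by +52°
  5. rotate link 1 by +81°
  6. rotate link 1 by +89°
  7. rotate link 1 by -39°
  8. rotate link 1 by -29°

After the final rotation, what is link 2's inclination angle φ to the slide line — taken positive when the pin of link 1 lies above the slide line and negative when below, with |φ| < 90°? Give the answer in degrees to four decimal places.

geometry: r = 42 mm, L = 279 mm, e = 0 mm; θ starts at 0°
rotate link 1 by -87°: θ ← 0° -87° = -87°
rotate link 1 by -89°: θ ← -87° -89° = -176°
rotate link 1 by +52°: θ ← -176° +52° = -124°
rotate link 1 by +81°: θ ← -124° +81° = -43°
rotate link 1 by +89°: θ ← -43° +89° = 46°
rotate link 1 by -39°: θ ← 46° -39° = 7°
rotate link 1 by -29°: θ ← 7° -29° = -22°
h = r sin θ − e = -15.733477 − 0 = -15.733477
sin φ = h / L = -15.733477 / 279 = -0.05639239
φ = arcsin(-0.05639239) = -3.232761°

-3.2328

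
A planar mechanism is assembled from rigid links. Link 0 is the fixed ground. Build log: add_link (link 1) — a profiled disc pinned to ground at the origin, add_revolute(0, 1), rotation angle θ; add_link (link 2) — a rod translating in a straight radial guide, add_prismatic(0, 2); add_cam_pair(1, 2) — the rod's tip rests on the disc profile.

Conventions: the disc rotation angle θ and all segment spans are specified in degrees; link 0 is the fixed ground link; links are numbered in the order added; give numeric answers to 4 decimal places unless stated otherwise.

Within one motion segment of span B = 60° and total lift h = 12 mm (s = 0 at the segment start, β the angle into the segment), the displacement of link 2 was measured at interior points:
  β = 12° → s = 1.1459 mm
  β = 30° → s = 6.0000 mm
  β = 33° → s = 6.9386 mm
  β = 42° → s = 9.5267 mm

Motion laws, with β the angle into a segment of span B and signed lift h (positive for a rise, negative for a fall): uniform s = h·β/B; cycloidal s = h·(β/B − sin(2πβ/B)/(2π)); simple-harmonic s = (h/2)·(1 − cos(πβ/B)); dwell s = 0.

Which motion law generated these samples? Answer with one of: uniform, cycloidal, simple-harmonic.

candidates at β/B = r: uniform s = h·r (linear in β); cycloidal s = h·(r − sin(2πr)/(2π)); simple-harmonic s = (h/2)(1 − cos(πr))
β=12°: printed 1.1459 | uniform 2.4000, cycloidal 0.5836, simple-harmonic 1.1459
β=30°: printed 6.0000 | uniform 6.0000, cycloidal 6.0000, simple-harmonic 6.0000
β=33°: printed 6.9386 | uniform 6.6000, cycloidal 7.1902, simple-harmonic 6.9386
β=42°: printed 9.5267 | uniform 8.4000, cycloidal 10.2164, simple-harmonic 9.5267
only one law matches every sample → simple-harmonic

simple-harmonic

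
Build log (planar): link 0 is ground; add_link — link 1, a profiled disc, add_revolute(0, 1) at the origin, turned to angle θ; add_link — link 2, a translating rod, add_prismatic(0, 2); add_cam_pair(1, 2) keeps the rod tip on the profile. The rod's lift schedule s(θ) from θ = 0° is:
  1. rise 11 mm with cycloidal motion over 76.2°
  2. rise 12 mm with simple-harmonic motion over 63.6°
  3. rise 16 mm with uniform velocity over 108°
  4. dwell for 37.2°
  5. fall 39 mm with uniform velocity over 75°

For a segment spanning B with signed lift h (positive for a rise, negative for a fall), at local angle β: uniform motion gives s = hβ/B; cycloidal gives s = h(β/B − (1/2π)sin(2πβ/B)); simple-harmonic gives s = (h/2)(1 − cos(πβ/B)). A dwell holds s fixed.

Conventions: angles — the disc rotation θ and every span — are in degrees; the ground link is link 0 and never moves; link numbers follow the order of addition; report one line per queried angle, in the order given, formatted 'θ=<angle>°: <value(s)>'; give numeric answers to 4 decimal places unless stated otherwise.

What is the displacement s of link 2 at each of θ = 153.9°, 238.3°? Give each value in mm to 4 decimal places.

seg 1 [0°–76.2°] cycloidal, h=11: full span → s += 11 → s = 11.0000
seg 2 [76.2°–139.8°] simple-harmonic, h=12: full span → s += 12 → s = 23.0000
seg 3 [139.8°–247.8°] uniform, h=16: θ=153.9° here. β=14.1, B=108. 16·14.1/108 = 2.0889 → s = 25.0889
seg 3 [139.8°–247.8°] uniform, h=16: θ=238.3° here. β=98.5, B=108. 16·98.5/108 = 14.5926 → s = 37.5926

θ=153.9°: 25.0889
θ=238.3°: 37.5926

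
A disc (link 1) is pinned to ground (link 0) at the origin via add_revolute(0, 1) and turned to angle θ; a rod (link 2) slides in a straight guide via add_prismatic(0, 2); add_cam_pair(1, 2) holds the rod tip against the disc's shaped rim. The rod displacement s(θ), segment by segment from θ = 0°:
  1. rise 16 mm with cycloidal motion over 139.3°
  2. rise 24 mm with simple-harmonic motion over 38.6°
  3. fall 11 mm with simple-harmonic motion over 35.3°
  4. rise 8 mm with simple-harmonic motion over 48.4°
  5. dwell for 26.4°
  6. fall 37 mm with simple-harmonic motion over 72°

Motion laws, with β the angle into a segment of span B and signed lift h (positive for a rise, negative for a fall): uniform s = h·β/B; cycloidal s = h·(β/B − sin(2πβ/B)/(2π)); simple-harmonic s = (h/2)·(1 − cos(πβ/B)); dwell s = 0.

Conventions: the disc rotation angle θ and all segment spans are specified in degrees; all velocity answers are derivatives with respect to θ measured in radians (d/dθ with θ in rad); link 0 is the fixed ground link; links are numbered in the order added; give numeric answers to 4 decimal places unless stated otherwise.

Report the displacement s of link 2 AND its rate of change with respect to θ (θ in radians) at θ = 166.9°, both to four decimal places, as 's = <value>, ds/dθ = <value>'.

segment 1 (0° to 139.3°, cycloidal, h = 16) is passed completely: s = 0.0000 + (16) = 16.0000
θ = 166.9° falls in segment 2 (139.3° to 177.9°, simple-harmonic, h = 24): β = 166.9 − 139.3 = 27.6°, B = 38.6°; Δs = 24/2·(1 − cos(π·0.7150)) = 19.5037; s = 16.0000 + 19.5037 = 35.5037
velocity in seg [139.3°–177.9°] (simple-harmonic), θ in radians: β = 27.6° = 0.4817 rad, B = 38.6° = 0.6737 rad; ds/dθ = (πh/(2B)) sin(πβ/B) = (π·24/(2·0.6737)) sin(π·0.7150) = 43.668906 mm/rad

s = 35.5037, ds/dθ = 43.6689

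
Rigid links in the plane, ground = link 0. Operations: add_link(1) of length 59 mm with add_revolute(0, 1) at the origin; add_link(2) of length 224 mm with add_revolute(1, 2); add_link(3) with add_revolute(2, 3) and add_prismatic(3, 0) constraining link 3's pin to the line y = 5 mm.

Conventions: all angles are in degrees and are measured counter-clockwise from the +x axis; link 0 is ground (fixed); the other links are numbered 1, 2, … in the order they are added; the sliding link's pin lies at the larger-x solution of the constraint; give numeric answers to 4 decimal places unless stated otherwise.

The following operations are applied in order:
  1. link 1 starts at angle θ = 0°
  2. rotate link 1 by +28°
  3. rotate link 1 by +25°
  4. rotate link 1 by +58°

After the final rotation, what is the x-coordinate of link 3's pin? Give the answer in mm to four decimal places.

geometry: r = 59 mm, L = 224 mm, e = 5 mm; θ starts at 0°
rotate link 1 by +28°: θ ← 0° +28° = 28°
rotate link 1 by +25°: θ ← 28° +25° = 53°
rotate link 1 by +58°: θ ← 53° +58° = 111°
crank pin P = (r cos θ, r sin θ) = (-21.143709, 55.081245)
h = r sin θ − e = 55.081245 − 5 = 50.081245
x = r cos θ + √(L² − h²) = -21.143709 + 218.329725 = 197.186016

197.1860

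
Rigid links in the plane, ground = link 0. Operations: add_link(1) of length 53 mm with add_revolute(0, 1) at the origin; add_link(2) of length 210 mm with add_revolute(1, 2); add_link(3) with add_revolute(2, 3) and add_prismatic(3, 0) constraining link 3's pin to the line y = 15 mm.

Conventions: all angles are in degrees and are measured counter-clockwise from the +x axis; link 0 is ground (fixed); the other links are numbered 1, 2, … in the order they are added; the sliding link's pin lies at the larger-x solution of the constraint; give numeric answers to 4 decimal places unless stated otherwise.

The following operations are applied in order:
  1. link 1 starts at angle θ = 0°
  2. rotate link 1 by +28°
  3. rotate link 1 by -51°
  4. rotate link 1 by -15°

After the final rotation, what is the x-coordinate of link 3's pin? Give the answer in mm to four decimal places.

geometry: r = 53 mm, L = 210 mm, e = 15 mm; θ starts at 0°
rotate link 1 by +28°: θ ← 0° +28° = 28°
rotate link 1 by -51°: θ ← 28° -51° = -23°
rotate link 1 by -15°: θ ← -23° -15° = -38°
crank pin P = (r cos θ, r sin θ) = (41.764570, -32.630058)
h = r sin θ − e = -32.630058 − 15 = -47.630058
x = r cos θ + √(L² − h²) = 41.764570 + 204.527205 = 246.291775

246.2918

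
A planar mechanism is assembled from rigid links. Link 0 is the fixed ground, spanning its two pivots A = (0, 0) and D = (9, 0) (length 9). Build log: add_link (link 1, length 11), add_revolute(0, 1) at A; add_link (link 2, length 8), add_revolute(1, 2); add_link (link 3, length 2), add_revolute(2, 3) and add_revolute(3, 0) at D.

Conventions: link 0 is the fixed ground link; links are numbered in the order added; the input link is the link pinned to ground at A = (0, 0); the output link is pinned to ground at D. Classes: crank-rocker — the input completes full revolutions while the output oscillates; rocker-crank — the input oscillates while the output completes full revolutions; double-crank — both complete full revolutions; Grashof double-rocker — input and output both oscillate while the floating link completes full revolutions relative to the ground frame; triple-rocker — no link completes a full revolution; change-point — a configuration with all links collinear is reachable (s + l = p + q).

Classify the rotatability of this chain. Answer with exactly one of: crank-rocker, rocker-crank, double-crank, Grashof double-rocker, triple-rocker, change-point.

lengths: ground=9, input=11, coupler=8, output=2
sorted: s=2 (shortest), l=11 (longest), p+q=17
s + l = 13 vs p + q = 17
s + l < p + q (Grashof) with shortest = output link → rocker-crank

rocker-crank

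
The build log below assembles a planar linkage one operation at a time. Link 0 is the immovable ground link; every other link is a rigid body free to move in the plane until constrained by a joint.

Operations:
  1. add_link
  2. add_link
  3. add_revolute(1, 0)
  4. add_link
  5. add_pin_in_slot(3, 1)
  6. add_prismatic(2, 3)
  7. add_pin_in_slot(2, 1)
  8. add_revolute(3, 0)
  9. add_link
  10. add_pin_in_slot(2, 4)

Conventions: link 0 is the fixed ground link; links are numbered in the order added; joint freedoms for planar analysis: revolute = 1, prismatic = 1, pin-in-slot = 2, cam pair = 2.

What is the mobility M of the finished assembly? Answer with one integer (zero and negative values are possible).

link 0 = ground. State L|J1|J2 = 1|0|0
+link1  2|0|0
+link2  3|0|0
R(1,0) f=1→J1  3|1|0
+link3  4|1|0
PS(3,1) f=2→J2  4|1|1
P(2,3) f=1→J1  4|2|1
PS(2,1) f=2→J2  4|2|2
R(3,0) f=1→J1  4|3|2
+link4  5|3|2
PS(2,4) f=2→J2  5|3|3
M = 3(5−1)−2·3−3 = 12−6−3 = 3

M = 3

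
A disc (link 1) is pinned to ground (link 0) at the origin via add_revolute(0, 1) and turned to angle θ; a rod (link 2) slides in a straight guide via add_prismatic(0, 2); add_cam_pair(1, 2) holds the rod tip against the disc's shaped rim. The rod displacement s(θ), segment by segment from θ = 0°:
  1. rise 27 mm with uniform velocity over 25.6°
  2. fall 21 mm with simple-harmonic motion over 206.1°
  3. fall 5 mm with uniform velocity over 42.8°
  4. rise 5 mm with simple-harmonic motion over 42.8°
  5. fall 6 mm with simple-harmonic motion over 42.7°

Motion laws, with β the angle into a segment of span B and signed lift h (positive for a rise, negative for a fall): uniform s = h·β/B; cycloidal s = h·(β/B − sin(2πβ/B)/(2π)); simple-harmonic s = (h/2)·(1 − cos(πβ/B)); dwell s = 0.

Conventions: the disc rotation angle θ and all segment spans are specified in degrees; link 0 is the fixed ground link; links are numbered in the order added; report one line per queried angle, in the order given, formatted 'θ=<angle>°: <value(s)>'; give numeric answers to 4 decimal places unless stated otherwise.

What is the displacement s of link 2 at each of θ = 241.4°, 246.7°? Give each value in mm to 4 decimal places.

segment 1 (0° to 25.6°, uniform, h = 27) is passed completely: s = 0.0000 + (27) = 27.0000
segment 2 (25.6° to 231.7°, simple-harmonic, h = -21) is passed completely: s = 27.0000 + (-21) = 6.0000
θ = 241.4° falls in segment 3 (231.7° to 274.5°, uniform, h = -5): β = 241.4 − 231.7 = 9.7°, B = 42.8°; Δs = -5·9.7/42.8 = -1.1332; s = 6.0000 − 1.1332 = 4.8668
θ = 246.7° falls in segment 3 (231.7° to 274.5°, uniform, h = -5): β = 246.7 − 231.7 = 15°, B = 42.8°; Δs = -5·15/42.8 = -1.7523; s = 6.0000 − 1.7523 = 4.2477

θ=241.4°: 4.8668
θ=246.7°: 4.2477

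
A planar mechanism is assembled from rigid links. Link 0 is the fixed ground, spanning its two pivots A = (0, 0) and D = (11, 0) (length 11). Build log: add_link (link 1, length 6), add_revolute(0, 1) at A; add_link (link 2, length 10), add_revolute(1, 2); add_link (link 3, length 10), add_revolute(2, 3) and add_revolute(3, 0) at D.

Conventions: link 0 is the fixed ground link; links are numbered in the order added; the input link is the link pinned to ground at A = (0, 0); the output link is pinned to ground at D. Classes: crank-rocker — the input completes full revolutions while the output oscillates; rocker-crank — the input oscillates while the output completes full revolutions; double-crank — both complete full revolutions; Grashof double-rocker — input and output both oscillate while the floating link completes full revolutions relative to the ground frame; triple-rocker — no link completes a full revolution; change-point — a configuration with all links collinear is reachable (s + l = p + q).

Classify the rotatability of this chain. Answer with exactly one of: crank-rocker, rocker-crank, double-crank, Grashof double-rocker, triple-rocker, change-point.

lengths: ground=11, input=6, coupler=10, output=10
sorted: s=6 (shortest), l=11 (longest), p+q=20
s + l = 17 vs p + q = 20
s + l < p + q (Grashof) with shortest = input link → crank-rocker

crank-rocker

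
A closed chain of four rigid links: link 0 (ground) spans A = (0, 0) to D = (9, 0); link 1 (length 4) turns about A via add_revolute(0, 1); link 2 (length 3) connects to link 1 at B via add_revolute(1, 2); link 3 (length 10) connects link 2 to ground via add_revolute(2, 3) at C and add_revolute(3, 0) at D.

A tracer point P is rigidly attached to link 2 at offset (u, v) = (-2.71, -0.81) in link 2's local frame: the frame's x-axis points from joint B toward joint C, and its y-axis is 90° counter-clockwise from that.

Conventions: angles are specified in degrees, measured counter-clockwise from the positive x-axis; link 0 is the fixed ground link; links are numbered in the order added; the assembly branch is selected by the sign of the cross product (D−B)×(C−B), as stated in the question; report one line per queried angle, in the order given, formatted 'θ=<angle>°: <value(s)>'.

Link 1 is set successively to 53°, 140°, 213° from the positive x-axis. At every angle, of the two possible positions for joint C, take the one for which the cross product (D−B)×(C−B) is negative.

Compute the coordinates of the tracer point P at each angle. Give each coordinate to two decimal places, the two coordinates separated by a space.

A=(0,0), D=(9.00,0)
θ=53°: B = A + 4.00·(cos53°, sin53°) = (2.4073, 3.1945)
θ=53°: |BD| = 7.3259
θ=53°: circle(B,3.00) ∩ circle(D,10.00): a=-2.5478, h=1.5838
θ=53°:   candidates: C₊=(0.8050,5.7309) cross=11.603; C₋=(-0.5762,2.8802) cross=-11.603
θ=53°:   branch - wants cross < 0 → take C=(-0.5762,2.8802) (cross=-11.603)
θ=53°: ex = (C−B)/|BC| = (-0.9945,-0.1048); ey = (0.1048,-0.9945)
θ=53°: P = B + -2.71·ex + -0.81·ey = (5.0175,4.2840)
θ=140°: B = A + 4.00·(cos140°, sin140°) = (-3.0642, 2.5712)
θ=140°: |BD| = 12.3351
θ=140°: circle(B,3.00) ∩ circle(D,10.00): a=2.4789, h=1.6897
θ=140°:   candidates: C₊=(-0.2875,3.7070) cross=20.842; C₋=(-0.9919,0.4019) cross=-20.842
θ=140°:   branch - wants cross < 0 → take C=(-0.9919,0.4019) (cross=-20.842)
θ=140°: ex = (C−B)/|BC| = (0.6908,-0.7231); ey = (0.7231,0.6908)
θ=140°: P = B + -2.71·ex + -0.81·ey = (-5.5218,3.9712)
θ=213°: B = A + 4.00·(cos213°, sin213°) = (-3.3547, -2.1786)
θ=213°: |BD| = 12.5453
θ=213°: circle(B,3.00) ∩ circle(D,10.00): a=2.6458, h=1.4142
θ=213°:   candidates: C₊=(-0.9947,-0.3264) cross=17.741; C₋=(-0.5035,-3.1118) cross=-17.741
θ=213°:   branch - wants cross < 0 → take C=(-0.5035,-3.1118) (cross=-17.741)
θ=213°: ex = (C−B)/|BC| = (0.9504,-0.3111); ey = (0.3111,0.9504)
θ=213°: P = B + -2.71·ex + -0.81·ey = (-6.1822,-2.1054)

θ=53°: 5.02 4.28
θ=140°: -5.52 3.97
θ=213°: -6.18 -2.11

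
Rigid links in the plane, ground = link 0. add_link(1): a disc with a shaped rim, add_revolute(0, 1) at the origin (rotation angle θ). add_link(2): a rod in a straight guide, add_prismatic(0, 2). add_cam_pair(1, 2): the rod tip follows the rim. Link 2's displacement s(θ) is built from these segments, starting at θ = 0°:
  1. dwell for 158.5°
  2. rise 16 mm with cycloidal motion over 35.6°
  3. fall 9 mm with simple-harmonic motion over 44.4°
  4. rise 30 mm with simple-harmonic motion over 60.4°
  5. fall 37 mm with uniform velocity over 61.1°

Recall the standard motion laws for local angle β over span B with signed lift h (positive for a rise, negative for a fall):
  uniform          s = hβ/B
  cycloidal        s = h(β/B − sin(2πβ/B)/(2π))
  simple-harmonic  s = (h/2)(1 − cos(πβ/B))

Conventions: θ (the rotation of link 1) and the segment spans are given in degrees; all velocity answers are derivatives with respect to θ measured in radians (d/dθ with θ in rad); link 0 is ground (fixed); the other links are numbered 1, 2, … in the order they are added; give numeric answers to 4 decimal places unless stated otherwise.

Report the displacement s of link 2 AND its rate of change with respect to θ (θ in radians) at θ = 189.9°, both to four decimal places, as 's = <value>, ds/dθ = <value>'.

segment 1 (0° to 158.5°, dwell): s unchanged at 0.0000
θ = 189.9° falls in segment 2 (158.5° to 194.1°, cycloidal, h = 16): β = 189.9 − 158.5 = 31.4°, B = 35.6°; Δs = 16·(0.8820 − sin(2π·0.8820)/(2π)) = 15.8318; s = 0.0000 + 15.8318 = 15.8318
velocity in seg [158.5°–194.1°] (cycloidal), θ in radians: β = 31.4° = 0.5480 rad, B = 35.6° = 0.6213 rad; ds/dθ = (h/B)(1 − cos(2πβ/B)) = (16/0.6213)(1 − cos(2π·0.8820)) = 6.756821 mm/rad

s = 15.8318, ds/dθ = 6.7568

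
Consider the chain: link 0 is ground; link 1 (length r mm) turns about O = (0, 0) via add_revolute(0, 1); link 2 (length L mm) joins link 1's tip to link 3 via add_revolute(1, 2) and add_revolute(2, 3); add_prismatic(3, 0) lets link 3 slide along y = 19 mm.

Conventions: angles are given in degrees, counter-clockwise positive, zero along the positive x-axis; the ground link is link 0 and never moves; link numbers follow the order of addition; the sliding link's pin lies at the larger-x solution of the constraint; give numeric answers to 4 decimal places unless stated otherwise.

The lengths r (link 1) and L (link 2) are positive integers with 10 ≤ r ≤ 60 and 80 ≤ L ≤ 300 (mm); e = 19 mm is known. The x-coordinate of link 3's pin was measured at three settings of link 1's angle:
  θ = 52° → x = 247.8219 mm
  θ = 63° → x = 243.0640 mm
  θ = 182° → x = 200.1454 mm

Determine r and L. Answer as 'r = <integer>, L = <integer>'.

constraint per measurement: (x − r cos θ)² + (r sin θ − e)² = L²
subtracting the θ₁ and θ₂ equations cancels the r² and L² terms:
r = (x₁² − x₂²) / (2[(x₁cos θ₁ + e sin θ₁) − (x₂cos θ₂ + e sin θ₂)]) = 29.0000 → r = 29
L² = (x₁ − r cos θ₁)² + (r sin θ₁ − e)² = 52899.9913 → L = 230.0000 → L = 230
check at θ₃=182°: x = 200.1454 (printed 200.1454) ✓

r = 29, L = 230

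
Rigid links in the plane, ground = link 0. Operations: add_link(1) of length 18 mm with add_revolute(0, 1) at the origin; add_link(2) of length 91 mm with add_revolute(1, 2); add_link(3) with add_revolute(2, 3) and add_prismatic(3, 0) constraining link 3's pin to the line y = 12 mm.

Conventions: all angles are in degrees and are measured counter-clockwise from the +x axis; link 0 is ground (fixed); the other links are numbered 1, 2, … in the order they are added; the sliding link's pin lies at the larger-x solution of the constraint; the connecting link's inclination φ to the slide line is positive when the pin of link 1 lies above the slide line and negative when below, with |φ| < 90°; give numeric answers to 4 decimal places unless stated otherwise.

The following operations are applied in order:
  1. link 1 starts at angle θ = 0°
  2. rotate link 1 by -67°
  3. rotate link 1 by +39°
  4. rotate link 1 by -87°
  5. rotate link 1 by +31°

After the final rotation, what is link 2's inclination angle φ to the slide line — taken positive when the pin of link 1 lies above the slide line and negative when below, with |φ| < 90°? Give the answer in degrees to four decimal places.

geometry: r = 18 mm, L = 91 mm, e = 12 mm; θ starts at 0°
rotate link 1 by -67°: θ ← 0° -67° = -67°
rotate link 1 by +39°: θ ← -67° +39° = -28°
rotate link 1 by -87°: θ ← -28° -87° = -115°
rotate link 1 by +31°: θ ← -115° +31° = -84°
h = r sin θ − e = -17.901394 − 12 = -29.901394
sin φ = h / L = -29.901394 / 91 = -0.32858675
φ = arcsin(-0.32858675) = -19.183019°

-19.1830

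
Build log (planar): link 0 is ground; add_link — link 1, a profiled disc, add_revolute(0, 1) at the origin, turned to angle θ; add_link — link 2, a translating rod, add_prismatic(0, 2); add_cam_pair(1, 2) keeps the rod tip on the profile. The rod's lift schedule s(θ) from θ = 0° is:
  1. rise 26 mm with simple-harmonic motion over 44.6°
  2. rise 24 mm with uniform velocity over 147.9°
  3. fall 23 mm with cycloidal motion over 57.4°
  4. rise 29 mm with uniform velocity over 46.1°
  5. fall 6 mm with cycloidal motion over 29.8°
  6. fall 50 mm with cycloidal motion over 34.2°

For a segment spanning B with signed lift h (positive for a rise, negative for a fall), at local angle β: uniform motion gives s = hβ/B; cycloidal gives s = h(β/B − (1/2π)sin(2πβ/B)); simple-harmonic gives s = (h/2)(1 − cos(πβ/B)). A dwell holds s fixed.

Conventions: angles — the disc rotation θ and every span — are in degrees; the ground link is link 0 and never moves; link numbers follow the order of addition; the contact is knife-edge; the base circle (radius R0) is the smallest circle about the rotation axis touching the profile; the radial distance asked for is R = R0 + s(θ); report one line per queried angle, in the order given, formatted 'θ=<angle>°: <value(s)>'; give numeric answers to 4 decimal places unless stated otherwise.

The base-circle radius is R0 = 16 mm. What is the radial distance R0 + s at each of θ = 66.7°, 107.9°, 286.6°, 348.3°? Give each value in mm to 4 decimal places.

seg 1 [0°–44.6°] simple-harmonic, h=26: full span → s += 26 → s = 26.0000
seg 2 [44.6°–192.5°] uniform, h=24: θ=66.7° here. β=22.1, B=147.9. 24·22.1/147.9 = 3.5862 → s = 29.5862
seg 2 [44.6°–192.5°] uniform, h=24: θ=107.9° here. β=63.3, B=147.9. 24·63.3/147.9 = 10.2718 → s = 36.2718
seg 2 [44.6°–192.5°] uniform, h=24: full span → s += 24 → s = 50.0000
seg 3 [192.5°–249.9°] cycloidal, h=-23: full span → s += -23 → s = 27.0000
seg 4 [249.9°–296°] uniform, h=29: θ=286.6° here. β=36.7, B=46.1. 29·36.7/46.1 = 23.0868 → s = 50.0868
seg 4 [249.9°–296°] uniform, h=29: full span → s += 29 → s = 56.0000
seg 5 [296°–325.8°] cycloidal, h=-6: full span → s += -6 → s = 50.0000
seg 6 [325.8°–360°] cycloidal, h=-50: θ=348.3° here. β=22.5, B=34.2. -50·(0.6579 − sin(2π·0.6579)/(2π)) = -39.5567 → s = 10.4433
θ=66.7°: R = R0 + s = 16 + 29.5862 = 45.5862
θ=107.9°: R = R0 + s = 16 + 36.2718 = 52.2718
θ=286.6°: R = R0 + s = 16 + 50.0868 = 66.0868
θ=348.3°: R = R0 + s = 16 + 10.4433 = 26.4433

θ=66.7°: 45.5862
θ=107.9°: 52.2718
θ=286.6°: 66.0868
θ=348.3°: 26.4433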